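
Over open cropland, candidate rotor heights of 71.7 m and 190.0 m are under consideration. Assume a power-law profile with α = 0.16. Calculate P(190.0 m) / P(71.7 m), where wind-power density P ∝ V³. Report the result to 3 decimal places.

Speed ratio: V_B/V_A = (z_B/z_A)^α = (190.0/71.7)^0.16 = (2.6499)^0.16 = 1.16874
Power-density ratio: P_B/P_A = (V_B/V_A)³ = (1.16874)³ = 1.59644

1.596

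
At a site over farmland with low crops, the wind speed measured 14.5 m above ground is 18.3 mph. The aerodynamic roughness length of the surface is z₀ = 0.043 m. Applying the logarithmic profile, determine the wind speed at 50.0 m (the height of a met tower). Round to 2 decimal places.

22.19 mph

Log law: V(z) ∝ ln(z/z₀), so V₂/V₁ = ln(z₂/z₀) / ln(z₁/z₀).
ln(50.0/0.043) = 7.0586, ln(14.5/0.043) = 5.8207
V₂ = 18.3 × 7.0586/5.8207 = 18.3 × 1.2127 = 22.1918 mph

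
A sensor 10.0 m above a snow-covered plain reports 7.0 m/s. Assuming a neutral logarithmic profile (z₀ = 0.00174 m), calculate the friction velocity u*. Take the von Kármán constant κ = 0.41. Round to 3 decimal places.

Log law: V(z) = (u*/κ) · ln(z/z₀) ⇒ u* = κ · V / ln(z/z₀)
u* = 0.41 × 7.0 / ln(10.0/0.00174) = 0.41 × 7.0 / 8.6565
   = 2.8700 / 8.6565 = 0.3315 m/s

u* ≈ 0.332 m/s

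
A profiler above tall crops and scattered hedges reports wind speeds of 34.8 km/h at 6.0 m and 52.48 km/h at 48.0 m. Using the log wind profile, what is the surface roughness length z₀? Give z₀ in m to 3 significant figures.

z₀ ≈ 0.100 m

Log law: V(z) ∝ ln(z/z₀). With r = V₁/V₂ = 34.8/52.48 = 0.66311,
r · ln(z₂/z₀) = ln(z₁/z₀) ⇒ ln z₀ = (ln z₁ − r·ln z₂)/(1 − r)
ln z₀ = (1.79176 − 0.66311×3.87120) / 0.33689 = -2.3013
z₀ = exp(-2.3013) = 0.1001 m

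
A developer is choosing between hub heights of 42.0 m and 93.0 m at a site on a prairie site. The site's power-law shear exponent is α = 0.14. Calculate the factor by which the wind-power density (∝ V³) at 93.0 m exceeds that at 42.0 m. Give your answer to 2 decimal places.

1.40

Speed ratio: V_B/V_A = (z_B/z_A)^α = (93.0/42.0)^0.14 = (2.2143)^0.14 = 1.11772
Power-density ratio: P_B/P_A = (V_B/V_A)³ = (1.11772)³ = 1.39636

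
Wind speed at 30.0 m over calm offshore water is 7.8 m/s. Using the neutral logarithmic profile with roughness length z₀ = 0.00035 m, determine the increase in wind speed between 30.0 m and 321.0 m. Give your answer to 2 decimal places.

1.63 m/s

Log law: V₂ = V₁ · ln(z₂/z₀)/ln(z₁/z₀) = 7.8 × 13.7290/11.3588 = 9.4276 m/s
ΔV = 9.4276 − 7.8 = 1.6276 m/s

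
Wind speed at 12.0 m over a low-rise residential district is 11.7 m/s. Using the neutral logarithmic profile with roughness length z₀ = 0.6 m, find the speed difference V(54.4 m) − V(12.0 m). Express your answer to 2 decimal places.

5.90 m/s

Log law: V₂ = V₁ · ln(z₂/z₀)/ln(z₁/z₀) = 11.7 × 4.5072/2.9957 = 17.6031 m/s
ΔV = 17.6031 − 11.7 = 5.9031 m/s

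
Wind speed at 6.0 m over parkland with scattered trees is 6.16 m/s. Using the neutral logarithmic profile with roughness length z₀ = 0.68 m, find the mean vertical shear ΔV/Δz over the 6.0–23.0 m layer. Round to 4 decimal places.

0.2236 m/s/m

Log law: V₂ = V₁ · ln(z₂/z₀)/ln(z₁/z₀) = 6.16 × 3.5212/2.1774 = 9.9615 m/s
ΔV/Δz = (9.9615 − 6.16)/(23.0 − 6.0) = 3.8015/17.0000 = 0.22362 m/s/m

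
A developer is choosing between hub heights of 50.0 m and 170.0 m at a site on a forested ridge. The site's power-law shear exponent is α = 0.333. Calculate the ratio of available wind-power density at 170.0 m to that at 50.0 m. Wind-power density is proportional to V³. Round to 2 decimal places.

3.40

Speed ratio: V_B/V_A = (z_B/z_A)^α = (170.0/50.0)^0.333 = (3.4000)^0.333 = 1.50308
Power-density ratio: P_B/P_A = (V_B/V_A)³ = (1.50308)³ = 3.39584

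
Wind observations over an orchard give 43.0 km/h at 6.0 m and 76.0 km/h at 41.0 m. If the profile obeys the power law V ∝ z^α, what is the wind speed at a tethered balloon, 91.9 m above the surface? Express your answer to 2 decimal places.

96.54 km/h

First find α: α = ln(V₂/V₁)/ln(z₂/z₁) = ln(76.0/43.0)/ln(41.0/6.0) = 0.56953/1.92181 = 0.2964
Extrapolate from 41.0 m to 91.9 m: V₃ = 76.0 × (91.9/41.0)^0.2964 = 76.0 × 1.2702 = 96.5371 km/h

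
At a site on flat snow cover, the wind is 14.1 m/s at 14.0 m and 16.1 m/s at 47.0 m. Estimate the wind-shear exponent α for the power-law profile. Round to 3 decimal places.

α ≈ 0.110

Power law: V₂/V₁ = (z₂/z₁)^α ⇒ α = ln(V₂/V₁) / ln(z₂/z₁)
α = ln(16.1/14.1) / ln(47.0/14.0) = ln(1.1418) / ln(3.3571)
  = 0.13264 / 1.21109 = 0.10952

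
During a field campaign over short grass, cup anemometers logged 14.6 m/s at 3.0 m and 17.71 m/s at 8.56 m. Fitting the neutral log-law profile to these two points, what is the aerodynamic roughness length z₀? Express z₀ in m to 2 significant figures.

Log law: V(z) ∝ ln(z/z₀). With r = V₁/V₂ = 14.6/17.71 = 0.82439,
r · ln(z₂/z₀) = ln(z₁/z₀) ⇒ ln z₀ = (ln z₁ − r·ln z₂)/(1 − r)
ln z₀ = (1.09861 − 0.82439×2.14710) / 0.17561 = -3.8235
z₀ = exp(-3.8235) = 0.02185 m

z₀ ≈ 0.022 m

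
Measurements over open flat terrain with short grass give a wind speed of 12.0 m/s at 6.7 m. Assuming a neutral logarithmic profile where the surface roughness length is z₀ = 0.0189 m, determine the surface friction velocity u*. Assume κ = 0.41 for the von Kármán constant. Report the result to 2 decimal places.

u* ≈ 0.84 m/s

Log law: V(z) = (u*/κ) · ln(z/z₀) ⇒ u* = κ · V / ln(z/z₀)
u* = 0.41 × 12.0 / ln(6.7/0.0189) = 0.41 × 12.0 / 5.8707
   = 4.9200 / 5.8707 = 0.8381 m/s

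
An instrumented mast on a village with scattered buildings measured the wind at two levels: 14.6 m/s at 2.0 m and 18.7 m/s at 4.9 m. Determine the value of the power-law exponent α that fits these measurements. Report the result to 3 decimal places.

α ≈ 0.276

Power law: V₂/V₁ = (z₂/z₁)^α ⇒ α = ln(V₂/V₁) / ln(z₂/z₁)
α = ln(18.7/14.6) / ln(4.9/2.0) = ln(1.2808) / ln(2.4500)
  = 0.24750 / 0.89609 = 0.27620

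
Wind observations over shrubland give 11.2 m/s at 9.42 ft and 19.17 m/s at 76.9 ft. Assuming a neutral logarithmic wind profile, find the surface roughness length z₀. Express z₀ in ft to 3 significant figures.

z₀ ≈ 0.493 ft

Log law: V(z) ∝ ln(z/z₀). With r = V₁/V₂ = 11.2/19.17 = 0.58425,
r · ln(z₂/z₀) = ln(z₁/z₀) ⇒ ln z₀ = (ln z₁ − r·ln z₂)/(1 − r)
ln z₀ = (2.24284 − 0.58425×4.34251) / 0.41575 = -0.7078
z₀ = exp(-0.7078) = 0.4927 ft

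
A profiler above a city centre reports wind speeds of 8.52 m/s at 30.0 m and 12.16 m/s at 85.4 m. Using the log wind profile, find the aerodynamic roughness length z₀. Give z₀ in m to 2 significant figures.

Log law: V(z) ∝ ln(z/z₀). With r = V₁/V₂ = 8.52/12.16 = 0.70066,
r · ln(z₂/z₀) = ln(z₁/z₀) ⇒ ln z₀ = (ln z₁ − r·ln z₂)/(1 − r)
ln z₀ = (3.40120 − 0.70066×4.44735) / 0.29934 = 0.9525
z₀ = exp(0.9525) = 2.592 m

z₀ ≈ 2.6 m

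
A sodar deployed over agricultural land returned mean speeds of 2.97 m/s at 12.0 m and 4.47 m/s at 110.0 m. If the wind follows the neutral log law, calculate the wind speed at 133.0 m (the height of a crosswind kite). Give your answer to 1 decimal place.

4.6 m/s

Log law: V ∝ ln(z/z₀). From the pair, with r = V₁/V₂ = 0.66443,
ln z₀ = (ln z₁ − r·ln z₂)/(1 − r) = (2.4849 − 0.66443×4.7005)/0.33557 = -1.9019 → z₀ = 0.1493 m
V₃ = V₁ · ln(z₃/z₀)/ln(z₁/z₀) = 2.97 × 6.7923/4.3868 = 4.5985 m/s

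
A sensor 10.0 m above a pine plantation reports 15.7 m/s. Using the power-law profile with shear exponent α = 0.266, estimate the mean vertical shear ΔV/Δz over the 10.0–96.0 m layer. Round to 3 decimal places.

0.151 m/s/m

Power law: V₂ = V₁ · (z₂/z₁)^α = 15.7 × (9.6000)^0.266 = 28.6539 m/s
ΔV/Δz = (28.6539 − 15.7)/(96.0 − 10.0) = 12.9539/86.0000 = 0.15063 m/s/m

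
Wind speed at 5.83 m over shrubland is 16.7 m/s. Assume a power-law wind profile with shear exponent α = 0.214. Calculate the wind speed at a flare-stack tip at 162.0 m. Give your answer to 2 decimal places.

34.02 m/s

Power-law profile: V₂ = V₁ · (z₂/z₁)^α
V₂ = 16.7 × (162.0/5.83)^0.214 = 16.7 × (27.7873)^0.214
    = 16.7 × 2.0370 = 34.0173 m/s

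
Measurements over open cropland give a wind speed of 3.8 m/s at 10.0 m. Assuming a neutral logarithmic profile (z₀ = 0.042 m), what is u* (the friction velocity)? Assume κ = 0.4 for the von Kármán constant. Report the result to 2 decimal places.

Log law: V(z) = (u*/κ) · ln(z/z₀) ⇒ u* = κ · V / ln(z/z₀)
u* = 0.4 × 3.8 / ln(10.0/0.042) = 0.4 × 3.8 / 5.4727
   = 1.5200 / 5.4727 = 0.2777 m/s

u* ≈ 0.28 m/s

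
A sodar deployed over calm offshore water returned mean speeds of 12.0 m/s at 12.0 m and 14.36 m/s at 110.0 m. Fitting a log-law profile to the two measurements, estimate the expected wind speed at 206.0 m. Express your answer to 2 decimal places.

15.03 m/s

Log law: V ∝ ln(z/z₀). From the pair, with r = V₁/V₂ = 0.83565,
ln z₀ = (ln z₁ − r·ln z₂)/(1 − r) = (2.4849 − 0.83565×4.7005)/0.16435 = -8.7807 → z₀ = 0.0001537 m
V₃ = V₁ · ln(z₃/z₀)/ln(z₁/z₀) = 12.0 × 14.1086/11.2656 = 15.0283 m/s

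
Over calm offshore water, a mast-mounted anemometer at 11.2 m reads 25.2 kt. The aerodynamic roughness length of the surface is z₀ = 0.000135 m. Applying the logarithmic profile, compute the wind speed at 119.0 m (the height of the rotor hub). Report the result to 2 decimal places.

30.46 kt

Log law: V(z) ∝ ln(z/z₀), so V₂/V₁ = ln(z₂/z₀) / ln(z₁/z₀).
ln(119.0/0.000135) = 13.6894, ln(11.2/0.000135) = 11.3261
V₂ = 25.2 × 13.6894/11.3261 = 25.2 × 1.2087 = 30.4580 kt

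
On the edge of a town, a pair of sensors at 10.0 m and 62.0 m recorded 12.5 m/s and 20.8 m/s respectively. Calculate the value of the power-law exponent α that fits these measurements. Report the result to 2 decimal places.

α ≈ 0.28

Power law: V₂/V₁ = (z₂/z₁)^α ⇒ α = ln(V₂/V₁) / ln(z₂/z₁)
α = ln(20.8/12.5) / ln(62.0/10.0) = ln(1.6640) / ln(6.2000)
  = 0.50922 / 1.82455 = 0.27910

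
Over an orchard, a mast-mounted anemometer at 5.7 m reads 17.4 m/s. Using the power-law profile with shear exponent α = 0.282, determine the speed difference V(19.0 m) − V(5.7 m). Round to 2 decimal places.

7.03 m/s

Power law: V₂ = V₁ · (z₂/z₁)^α = 17.4 × (3.3333)^0.282 = 24.4344 m/s
ΔV = 24.4344 − 17.4 = 7.0344 m/s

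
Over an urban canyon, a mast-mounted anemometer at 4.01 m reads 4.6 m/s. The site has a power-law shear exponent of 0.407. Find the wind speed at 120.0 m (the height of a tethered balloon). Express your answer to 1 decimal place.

Power-law profile: V₂ = V₁ · (z₂/z₁)^α
V₂ = 4.6 × (120.0/4.01)^0.407 = 4.6 × (29.9252)^0.407
    = 4.6 × 3.9879 = 18.3445 m/s

18.3 m/s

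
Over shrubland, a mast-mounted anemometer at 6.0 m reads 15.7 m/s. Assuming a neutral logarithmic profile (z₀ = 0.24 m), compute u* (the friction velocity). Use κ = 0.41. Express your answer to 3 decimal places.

u* ≈ 2.000 m/s

Log law: V(z) = (u*/κ) · ln(z/z₀) ⇒ u* = κ · V / ln(z/z₀)
u* = 0.41 × 15.7 / ln(6.0/0.24) = 0.41 × 15.7 / 3.2189
   = 6.4370 / 3.2189 = 1.9998 m/s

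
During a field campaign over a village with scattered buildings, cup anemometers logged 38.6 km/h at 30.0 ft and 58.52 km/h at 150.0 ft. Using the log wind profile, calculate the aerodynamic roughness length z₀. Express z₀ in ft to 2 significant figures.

Log law: V(z) ∝ ln(z/z₀). With r = V₁/V₂ = 38.6/58.52 = 0.65960,
r · ln(z₂/z₀) = ln(z₁/z₀) ⇒ ln z₀ = (ln z₁ − r·ln z₂)/(1 − r)
ln z₀ = (3.40120 − 0.65960×5.01064) / 0.34040 = 0.2825
z₀ = exp(0.2825) = 1.326 ft

z₀ ≈ 1.3 ft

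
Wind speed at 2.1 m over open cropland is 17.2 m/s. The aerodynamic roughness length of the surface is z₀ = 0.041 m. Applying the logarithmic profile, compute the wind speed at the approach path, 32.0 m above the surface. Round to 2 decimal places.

Log law: V(z) ∝ ln(z/z₀), so V₂/V₁ = ln(z₂/z₀) / ln(z₁/z₀).
ln(32.0/0.041) = 6.6599, ln(2.1/0.041) = 3.9361
V₂ = 17.2 × 6.6599/3.9361 = 17.2 × 1.6920 = 29.1024 m/s

29.10 m/s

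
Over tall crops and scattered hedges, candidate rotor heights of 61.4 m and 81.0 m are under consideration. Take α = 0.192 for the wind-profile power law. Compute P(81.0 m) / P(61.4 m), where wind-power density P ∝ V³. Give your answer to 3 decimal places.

Speed ratio: V_B/V_A = (z_B/z_A)^α = (81.0/61.4)^0.192 = (1.3192)^0.192 = 1.05463
Power-density ratio: P_B/P_A = (V_B/V_A)³ = (1.05463)³ = 1.17301

1.173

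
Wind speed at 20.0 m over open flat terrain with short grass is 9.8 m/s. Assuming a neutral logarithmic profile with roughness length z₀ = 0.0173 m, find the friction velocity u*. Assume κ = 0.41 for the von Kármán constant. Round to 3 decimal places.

u* ≈ 0.570 m/s

Log law: V(z) = (u*/κ) · ln(z/z₀) ⇒ u* = κ · V / ln(z/z₀)
u* = 0.41 × 9.8 / ln(20.0/0.0173) = 0.41 × 9.8 / 7.0528
   = 4.0180 / 7.0528 = 0.5697 m/s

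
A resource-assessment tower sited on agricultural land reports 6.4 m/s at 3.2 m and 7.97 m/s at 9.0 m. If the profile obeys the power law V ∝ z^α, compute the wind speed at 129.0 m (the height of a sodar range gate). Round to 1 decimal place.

14.0 m/s

First find α: α = ln(V₂/V₁)/ln(z₂/z₁) = ln(7.97/6.4)/ln(9.0/3.2) = 0.21939/1.03407 = 0.2122
Extrapolate from 9.0 m to 129.0 m: V₃ = 7.97 × (129.0/9.0)^0.2122 = 7.97 × 1.7593 = 14.0212 m/s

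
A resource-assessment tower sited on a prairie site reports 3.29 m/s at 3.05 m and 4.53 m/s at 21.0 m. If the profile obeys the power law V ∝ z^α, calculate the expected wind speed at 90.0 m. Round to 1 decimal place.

5.8 m/s

First find α: α = ln(V₂/V₁)/ln(z₂/z₁) = ln(4.53/3.29)/ln(21.0/3.05) = 0.31983/1.92938 = 0.1658
Extrapolate from 21.0 m to 90.0 m: V₃ = 4.53 × (90.0/21.0)^0.1658 = 4.53 × 1.2728 = 5.7659 m/s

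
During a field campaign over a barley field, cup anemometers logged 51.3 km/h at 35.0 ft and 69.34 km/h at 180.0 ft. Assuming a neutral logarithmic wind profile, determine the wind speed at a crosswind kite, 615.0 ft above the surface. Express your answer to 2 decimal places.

Log law: V ∝ ln(z/z₀). From the pair, with r = V₁/V₂ = 0.73983,
ln z₀ = (ln z₁ − r·ln z₂)/(1 − r) = (3.5553 − 0.73983×5.1930)/0.26017 = -1.1015 → z₀ = 0.3324 ft
V₃ = V₁ · ln(z₃/z₀)/ln(z₁/z₀) = 51.3 × 7.5231/4.6568 = 82.8751 km/h

82.88 km/h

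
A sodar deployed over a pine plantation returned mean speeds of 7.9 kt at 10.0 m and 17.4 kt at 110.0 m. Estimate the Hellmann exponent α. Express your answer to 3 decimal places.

α ≈ 0.329

Power law: V₂/V₁ = (z₂/z₁)^α ⇒ α = ln(V₂/V₁) / ln(z₂/z₁)
α = ln(17.4/7.9) / ln(110.0/10.0) = ln(2.2025) / ln(11.0000)
  = 0.78961 / 2.39790 = 0.32929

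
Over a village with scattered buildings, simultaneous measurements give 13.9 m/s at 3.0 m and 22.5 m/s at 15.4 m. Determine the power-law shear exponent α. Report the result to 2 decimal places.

α ≈ 0.29

Power law: V₂/V₁ = (z₂/z₁)^α ⇒ α = ln(V₂/V₁) / ln(z₂/z₁)
α = ln(22.5/13.9) / ln(15.4/3.0) = ln(1.6187) / ln(5.1333)
  = 0.48163 / 1.63576 = 0.29444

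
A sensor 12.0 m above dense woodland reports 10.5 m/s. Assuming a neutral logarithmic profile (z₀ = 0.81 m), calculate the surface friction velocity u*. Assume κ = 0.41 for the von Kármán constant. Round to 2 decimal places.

u* ≈ 1.60 m/s

Log law: V(z) = (u*/κ) · ln(z/z₀) ⇒ u* = κ · V / ln(z/z₀)
u* = 0.41 × 10.5 / ln(12.0/0.81) = 0.41 × 10.5 / 2.6956
   = 4.3050 / 2.6956 = 1.5970 m/s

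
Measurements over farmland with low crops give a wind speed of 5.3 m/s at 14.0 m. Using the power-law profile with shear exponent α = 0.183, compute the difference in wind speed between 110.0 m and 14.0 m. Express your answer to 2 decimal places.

Power law: V₂ = V₁ · (z₂/z₁)^α = 5.3 × (7.8571)^0.183 = 7.7288 m/s
ΔV = 7.7288 − 5.3 = 2.4288 m/s

2.43 m/s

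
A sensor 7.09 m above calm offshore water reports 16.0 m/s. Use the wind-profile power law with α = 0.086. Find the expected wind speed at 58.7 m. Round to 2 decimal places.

19.19 m/s

Power-law profile: V₂ = V₁ · (z₂/z₁)^α
V₂ = 16.0 × (58.7/7.09)^0.086 = 16.0 × (8.2793)^0.086
    = 16.0 × 1.1994 = 19.1897 m/s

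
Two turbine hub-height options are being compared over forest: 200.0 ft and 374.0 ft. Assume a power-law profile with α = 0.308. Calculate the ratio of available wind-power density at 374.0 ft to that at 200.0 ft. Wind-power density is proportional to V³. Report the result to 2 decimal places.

1.78

Speed ratio: V_B/V_A = (z_B/z_A)^α = (374.0/200.0)^0.308 = (1.8700)^0.308 = 1.21263
Power-density ratio: P_B/P_A = (V_B/V_A)³ = (1.21263)³ = 1.78312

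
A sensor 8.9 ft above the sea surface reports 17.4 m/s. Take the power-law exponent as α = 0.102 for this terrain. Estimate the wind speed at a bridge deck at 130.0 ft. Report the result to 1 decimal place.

Power-law profile: V₂ = V₁ · (z₂/z₁)^α
V₂ = 17.4 × (130.0/8.9)^0.102 = 17.4 × (14.6067)^0.102
    = 17.4 × 1.3146 = 22.8736 m/s

22.9 m/s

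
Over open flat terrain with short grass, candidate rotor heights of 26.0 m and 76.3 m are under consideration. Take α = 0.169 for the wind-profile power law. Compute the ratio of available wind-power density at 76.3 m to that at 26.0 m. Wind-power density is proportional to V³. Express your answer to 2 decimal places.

1.73

Speed ratio: V_B/V_A = (z_B/z_A)^α = (76.3/26.0)^0.169 = (2.9346)^0.169 = 1.19954
Power-density ratio: P_B/P_A = (V_B/V_A)³ = (1.19954)³ = 1.72603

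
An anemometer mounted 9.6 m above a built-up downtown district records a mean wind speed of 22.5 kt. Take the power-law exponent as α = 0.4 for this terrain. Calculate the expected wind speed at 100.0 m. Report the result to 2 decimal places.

57.45 kt

Power-law profile: V₂ = V₁ · (z₂/z₁)^α
V₂ = 22.5 × (100.0/9.6)^0.4 = 22.5 × (10.4167)^0.4
    = 22.5 × 2.5532 = 57.4479 kt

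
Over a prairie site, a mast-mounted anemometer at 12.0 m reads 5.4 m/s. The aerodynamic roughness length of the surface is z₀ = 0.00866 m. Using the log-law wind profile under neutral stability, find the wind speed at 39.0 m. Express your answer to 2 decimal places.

6.28 m/s

Log law: V(z) ∝ ln(z/z₀), so V₂/V₁ = ln(z₂/z₀) / ln(z₁/z₀).
ln(39.0/0.00866) = 8.4126, ln(12.0/0.00866) = 7.2339
V₂ = 5.4 × 8.4126/7.2339 = 5.4 × 1.1629 = 6.2798 m/s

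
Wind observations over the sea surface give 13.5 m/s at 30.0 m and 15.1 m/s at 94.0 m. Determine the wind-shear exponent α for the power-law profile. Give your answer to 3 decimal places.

Power law: V₂/V₁ = (z₂/z₁)^α ⇒ α = ln(V₂/V₁) / ln(z₂/z₁)
α = ln(15.1/13.5) / ln(94.0/30.0) = ln(1.1185) / ln(3.1333)
  = 0.11201 / 1.14210 = 0.09807

α ≈ 0.098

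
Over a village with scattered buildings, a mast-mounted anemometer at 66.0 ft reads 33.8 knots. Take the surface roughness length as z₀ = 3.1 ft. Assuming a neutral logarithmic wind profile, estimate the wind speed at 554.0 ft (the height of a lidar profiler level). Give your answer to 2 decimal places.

57.31 knots

Log law: V(z) ∝ ln(z/z₀), so V₂/V₁ = ln(z₂/z₀) / ln(z₁/z₀).
ln(554.0/3.1) = 5.1858, ln(66.0/3.1) = 3.0583
V₂ = 33.8 × 5.1858/3.0583 = 33.8 × 1.6957 = 57.3134 knots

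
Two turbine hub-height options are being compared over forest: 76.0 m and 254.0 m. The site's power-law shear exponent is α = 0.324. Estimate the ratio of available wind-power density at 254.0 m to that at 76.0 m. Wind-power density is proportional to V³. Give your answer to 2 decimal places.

Speed ratio: V_B/V_A = (z_B/z_A)^α = (254.0/76.0)^0.324 = (3.3421)^0.324 = 1.47837
Power-density ratio: P_B/P_A = (V_B/V_A)³ = (1.47837)³ = 3.23108

3.23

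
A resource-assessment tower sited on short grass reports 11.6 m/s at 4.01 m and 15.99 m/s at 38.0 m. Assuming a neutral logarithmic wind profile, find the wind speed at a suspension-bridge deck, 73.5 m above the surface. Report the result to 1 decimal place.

Log law: V ∝ ln(z/z₀). From the pair, with r = V₁/V₂ = 0.72545,
ln z₀ = (ln z₁ − r·ln z₂)/(1 − r) = (1.3888 − 0.72545×3.6376)/0.27455 = -4.5534 → z₀ = 0.01053 m
V₃ = V₁ · ln(z₃/z₀)/ln(z₁/z₀) = 11.6 × 8.8506/5.9421 = 17.2778 m/s

17.3 m/s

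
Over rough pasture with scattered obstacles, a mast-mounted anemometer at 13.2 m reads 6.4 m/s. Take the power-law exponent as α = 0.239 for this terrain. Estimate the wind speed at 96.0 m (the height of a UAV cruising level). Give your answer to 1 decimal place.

10.3 m/s

Power-law profile: V₂ = V₁ · (z₂/z₁)^α
V₂ = 6.4 × (96.0/13.2)^0.239 = 6.4 × (7.2727)^0.239
    = 6.4 × 1.6067 = 10.2831 m/s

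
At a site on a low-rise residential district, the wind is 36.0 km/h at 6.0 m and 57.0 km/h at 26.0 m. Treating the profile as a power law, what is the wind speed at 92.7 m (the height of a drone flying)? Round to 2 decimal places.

84.90 km/h

First find α: α = ln(V₂/V₁)/ln(z₂/z₁) = ln(57.0/36.0)/ln(26.0/6.0) = 0.45953/1.46634 = 0.3134
Extrapolate from 26.0 m to 92.7 m: V₃ = 57.0 × (92.7/26.0)^0.3134 = 57.0 × 1.4894 = 84.8982 km/h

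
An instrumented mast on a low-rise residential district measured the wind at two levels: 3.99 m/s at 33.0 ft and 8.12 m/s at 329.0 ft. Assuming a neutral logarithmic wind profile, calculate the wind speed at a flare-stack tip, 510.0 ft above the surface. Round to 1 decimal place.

Log law: V ∝ ln(z/z₀). From the pair, with r = V₁/V₂ = 0.49138,
ln z₀ = (ln z₁ − r·ln z₂)/(1 − r) = (3.4965 − 0.49138×5.7961)/0.50862 = 1.2749 → z₀ = 3.578 ft
V₃ = V₁ · ln(z₃/z₀)/ln(z₁/z₀) = 3.99 × 4.9595/2.2216 = 8.9073 m/s

8.9 m/s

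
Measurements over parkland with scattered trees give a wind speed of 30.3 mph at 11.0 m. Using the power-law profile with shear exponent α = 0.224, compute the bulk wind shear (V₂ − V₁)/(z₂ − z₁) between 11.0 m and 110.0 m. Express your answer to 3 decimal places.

0.207 mph/m

Power law: V₂ = V₁ · (z₂/z₁)^α = 30.3 × (10.0000)^0.224 = 50.7508 mph
ΔV/Δz = (50.7508 − 30.3)/(110.0 − 11.0) = 20.4508/99.0000 = 0.20657 mph/m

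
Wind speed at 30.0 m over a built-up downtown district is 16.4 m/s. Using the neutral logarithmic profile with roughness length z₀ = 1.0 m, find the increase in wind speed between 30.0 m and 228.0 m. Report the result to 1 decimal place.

Log law: V₂ = V₁ · ln(z₂/z₀)/ln(z₁/z₀) = 16.4 × 5.4293/3.4012 = 26.1794 m/s
ΔV = 26.1794 − 16.4 = 9.7794 m/s

9.8 m/s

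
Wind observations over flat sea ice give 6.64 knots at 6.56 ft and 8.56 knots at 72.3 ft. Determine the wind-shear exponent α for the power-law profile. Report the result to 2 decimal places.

Power law: V₂/V₁ = (z₂/z₁)^α ⇒ α = ln(V₂/V₁) / ln(z₂/z₁)
α = ln(8.56/6.64) / ln(72.3/6.56) = ln(1.2892) / ln(11.0213)
  = 0.25399 / 2.39983 = 0.10584

α ≈ 0.11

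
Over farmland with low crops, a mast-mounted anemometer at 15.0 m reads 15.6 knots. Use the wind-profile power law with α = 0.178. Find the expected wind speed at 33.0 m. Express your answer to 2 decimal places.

Power-law profile: V₂ = V₁ · (z₂/z₁)^α
V₂ = 15.6 × (33.0/15.0)^0.178 = 15.6 × (2.2000)^0.178
    = 15.6 × 1.1507 = 17.9505 knots

17.95 knots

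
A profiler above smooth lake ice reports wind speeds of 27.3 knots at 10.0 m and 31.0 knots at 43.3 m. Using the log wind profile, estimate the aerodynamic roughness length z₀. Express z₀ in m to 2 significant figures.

Log law: V(z) ∝ ln(z/z₀). With r = V₁/V₂ = 27.3/31.0 = 0.88065,
r · ln(z₂/z₀) = ln(z₁/z₀) ⇒ ln z₀ = (ln z₁ − r·ln z₂)/(1 − r)
ln z₀ = (2.30259 − 0.88065×3.76815) / 0.11935 = -8.5109
z₀ = exp(-8.5109) = 0.0002013 m

z₀ ≈ 0.00020 m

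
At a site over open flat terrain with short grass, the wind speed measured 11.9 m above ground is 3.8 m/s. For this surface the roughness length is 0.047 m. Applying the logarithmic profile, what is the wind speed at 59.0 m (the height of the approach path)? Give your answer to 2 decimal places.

4.90 m/s

Log law: V(z) ∝ ln(z/z₀), so V₂/V₁ = ln(z₂/z₀) / ln(z₁/z₀).
ln(59.0/0.047) = 7.1351, ln(11.9/0.047) = 5.5341
V₂ = 3.8 × 7.1351/5.5341 = 3.8 × 1.2893 = 4.8993 m/s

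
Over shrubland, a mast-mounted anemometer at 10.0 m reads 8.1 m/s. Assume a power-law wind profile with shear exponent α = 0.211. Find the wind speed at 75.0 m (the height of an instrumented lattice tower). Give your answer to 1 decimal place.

12.4 m/s

Power-law profile: V₂ = V₁ · (z₂/z₁)^α
V₂ = 8.1 × (75.0/10.0)^0.211 = 8.1 × (7.5000)^0.211
    = 8.1 × 1.5298 = 12.3915 m/s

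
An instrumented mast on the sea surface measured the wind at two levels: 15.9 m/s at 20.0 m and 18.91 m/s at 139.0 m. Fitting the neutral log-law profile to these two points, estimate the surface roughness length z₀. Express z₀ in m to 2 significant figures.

Log law: V(z) ∝ ln(z/z₀). With r = V₁/V₂ = 15.9/18.91 = 0.84082,
r · ln(z₂/z₀) = ln(z₁/z₀) ⇒ ln z₀ = (ln z₁ − r·ln z₂)/(1 − r)
ln z₀ = (2.99573 − 0.84082×4.93447) / 0.15918 = -7.2455
z₀ = exp(-7.2455) = 0.0007134 m

z₀ ≈ 0.00071 m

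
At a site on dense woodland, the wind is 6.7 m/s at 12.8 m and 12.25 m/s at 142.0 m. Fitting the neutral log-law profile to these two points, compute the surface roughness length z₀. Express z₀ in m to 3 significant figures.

Log law: V(z) ∝ ln(z/z₀). With r = V₁/V₂ = 6.7/12.25 = 0.54694,
r · ln(z₂/z₀) = ln(z₁/z₀) ⇒ ln z₀ = (ln z₁ − r·ln z₂)/(1 − r)
ln z₀ = (2.54945 − 0.54694×4.95583) / 0.45306 = -0.3556
z₀ = exp(-0.3556) = 0.7008 m

z₀ ≈ 0.701 m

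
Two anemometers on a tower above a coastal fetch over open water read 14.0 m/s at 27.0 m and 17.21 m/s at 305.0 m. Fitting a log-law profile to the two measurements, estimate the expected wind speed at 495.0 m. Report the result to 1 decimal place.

17.9 m/s

Log law: V ∝ ln(z/z₀). From the pair, with r = V₁/V₂ = 0.81348,
ln z₀ = (ln z₁ − r·ln z₂)/(1 − r) = (3.2958 − 0.81348×5.7203)/0.18652 = -7.2782 → z₀ = 0.0006904 m
V₃ = V₁ · ln(z₃/z₀)/ln(z₁/z₀) = 14.0 × 13.4828/10.5740 = 17.8511 m/s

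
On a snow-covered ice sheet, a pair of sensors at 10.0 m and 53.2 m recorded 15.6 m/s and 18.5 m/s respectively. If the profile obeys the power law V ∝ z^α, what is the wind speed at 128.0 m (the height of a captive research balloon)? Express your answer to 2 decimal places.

First find α: α = ln(V₂/V₁)/ln(z₂/z₁) = ln(18.5/15.6)/ln(53.2/10.0) = 0.17050/1.67147 = 0.1020
Extrapolate from 53.2 m to 128.0 m: V₃ = 18.5 × (128.0/53.2)^0.1020 = 18.5 × 1.0937 = 20.2333 m/s

20.23 m/s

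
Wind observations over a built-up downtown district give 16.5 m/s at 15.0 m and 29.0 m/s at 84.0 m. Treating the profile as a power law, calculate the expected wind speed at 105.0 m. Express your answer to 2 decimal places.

31.20 m/s

First find α: α = ln(V₂/V₁)/ln(z₂/z₁) = ln(29.0/16.5)/ln(84.0/15.0) = 0.56394/1.72277 = 0.3273
Extrapolate from 84.0 m to 105.0 m: V₃ = 29.0 × (105.0/84.0)^0.3273 = 29.0 × 1.0758 = 31.1976 m/s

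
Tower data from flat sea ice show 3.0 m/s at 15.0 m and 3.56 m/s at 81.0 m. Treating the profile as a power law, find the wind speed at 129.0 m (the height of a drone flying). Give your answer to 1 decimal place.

First find α: α = ln(V₂/V₁)/ln(z₂/z₁) = ln(3.56/3.0)/ln(81.0/15.0) = 0.17115/1.68640 = 0.1015
Extrapolate from 81.0 m to 129.0 m: V₃ = 3.56 × (129.0/81.0)^0.1015 = 3.56 × 1.0484 = 3.7322 m/s

3.7 m/s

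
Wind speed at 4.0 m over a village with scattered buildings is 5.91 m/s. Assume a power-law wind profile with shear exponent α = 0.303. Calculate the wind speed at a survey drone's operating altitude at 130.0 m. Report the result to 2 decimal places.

Power-law profile: V₂ = V₁ · (z₂/z₁)^α
V₂ = 5.91 × (130.0/4.0)^0.303 = 5.91 × (32.5000)^0.303
    = 5.91 × 2.8714 = 16.9702 m/s

16.97 m/s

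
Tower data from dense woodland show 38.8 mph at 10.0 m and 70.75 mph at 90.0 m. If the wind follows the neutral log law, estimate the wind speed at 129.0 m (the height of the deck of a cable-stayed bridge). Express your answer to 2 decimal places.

75.98 mph

Log law: V ∝ ln(z/z₀). From the pair, with r = V₁/V₂ = 0.54841,
ln z₀ = (ln z₁ − r·ln z₂)/(1 − r) = (2.3026 − 0.54841×4.4998)/0.45159 = -0.3657 → z₀ = 0.6937 m
V₃ = V₁ · ln(z₃/z₀)/ln(z₁/z₀) = 38.8 × 5.2255/2.6683 = 75.9848 mph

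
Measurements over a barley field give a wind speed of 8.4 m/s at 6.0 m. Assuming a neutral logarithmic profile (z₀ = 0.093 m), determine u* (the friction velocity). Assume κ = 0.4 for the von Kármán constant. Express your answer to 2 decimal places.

u* ≈ 0.81 m/s

Log law: V(z) = (u*/κ) · ln(z/z₀) ⇒ u* = κ · V / ln(z/z₀)
u* = 0.4 × 8.4 / ln(6.0/0.093) = 0.4 × 8.4 / 4.1669
   = 3.3600 / 4.1669 = 0.8064 m/s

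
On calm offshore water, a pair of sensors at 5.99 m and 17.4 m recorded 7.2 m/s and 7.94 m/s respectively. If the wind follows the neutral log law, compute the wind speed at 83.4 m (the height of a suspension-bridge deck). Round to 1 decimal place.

9.0 m/s

Log law: V ∝ ln(z/z₀). From the pair, with r = V₁/V₂ = 0.90680,
ln z₀ = (ln z₁ − r·ln z₂)/(1 − r) = (1.7901 − 0.90680×2.8565)/0.09320 = -8.5855 → z₀ = 0.0001868 m
V₃ = V₁ · ln(z₃/z₀)/ln(z₁/z₀) = 7.2 × 13.0091/10.3756 = 9.0275 m/s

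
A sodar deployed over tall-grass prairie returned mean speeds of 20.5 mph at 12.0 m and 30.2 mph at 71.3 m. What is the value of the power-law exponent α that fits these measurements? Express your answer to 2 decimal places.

Power law: V₂/V₁ = (z₂/z₁)^α ⇒ α = ln(V₂/V₁) / ln(z₂/z₁)
α = ln(30.2/20.5) / ln(71.3/12.0) = ln(1.4732) / ln(5.9417)
  = 0.38742 / 1.78199 = 0.21741

α ≈ 0.22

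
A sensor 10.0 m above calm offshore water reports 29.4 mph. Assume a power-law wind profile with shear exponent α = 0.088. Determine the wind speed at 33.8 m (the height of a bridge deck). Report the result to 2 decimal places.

Power-law profile: V₂ = V₁ · (z₂/z₁)^α
V₂ = 29.4 × (33.8/10.0)^0.088 = 29.4 × (3.3800)^0.088
    = 29.4 × 1.1131 = 32.7259 mph

32.73 mph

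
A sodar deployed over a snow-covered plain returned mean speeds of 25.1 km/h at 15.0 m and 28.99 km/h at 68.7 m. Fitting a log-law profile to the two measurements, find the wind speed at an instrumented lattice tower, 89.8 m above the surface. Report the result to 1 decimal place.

Log law: V ∝ ln(z/z₀). From the pair, with r = V₁/V₂ = 0.86582,
ln z₀ = (ln z₁ − r·ln z₂)/(1 − r) = (2.7081 − 0.86582×4.2297)/0.13418 = -7.1106 → z₀ = 0.0008164 m
V₃ = V₁ · ln(z₃/z₀)/ln(z₁/z₀) = 25.1 × 11.6082/9.8187 = 29.6747 km/h

29.7 km/h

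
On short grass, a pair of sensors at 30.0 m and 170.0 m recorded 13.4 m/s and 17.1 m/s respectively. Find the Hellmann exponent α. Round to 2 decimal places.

α ≈ 0.14

Power law: V₂/V₁ = (z₂/z₁)^α ⇒ α = ln(V₂/V₁) / ln(z₂/z₁)
α = ln(17.1/13.4) / ln(170.0/30.0) = ln(1.2761) / ln(5.6667)
  = 0.24382 / 1.73460 = 0.14056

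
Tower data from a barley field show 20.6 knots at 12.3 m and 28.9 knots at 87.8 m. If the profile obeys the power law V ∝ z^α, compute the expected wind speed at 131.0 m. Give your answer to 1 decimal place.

First find α: α = ln(V₂/V₁)/ln(z₂/z₁) = ln(28.9/20.6)/ln(87.8/12.3) = 0.33855/1.96546 = 0.1722
Extrapolate from 87.8 m to 131.0 m: V₃ = 28.9 × (131.0/87.8)^0.1722 = 28.9 × 1.0714 = 30.9621 knots

31.0 knots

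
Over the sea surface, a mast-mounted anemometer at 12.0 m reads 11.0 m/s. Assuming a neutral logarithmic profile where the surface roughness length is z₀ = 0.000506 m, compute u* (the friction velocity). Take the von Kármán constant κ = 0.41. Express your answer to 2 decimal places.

u* ≈ 0.45 m/s

Log law: V(z) = (u*/κ) · ln(z/z₀) ⇒ u* = κ · V / ln(z/z₀)
u* = 0.41 × 11.0 / ln(12.0/0.000506) = 0.41 × 11.0 / 10.0739
   = 4.5100 / 10.0739 = 0.4477 m/s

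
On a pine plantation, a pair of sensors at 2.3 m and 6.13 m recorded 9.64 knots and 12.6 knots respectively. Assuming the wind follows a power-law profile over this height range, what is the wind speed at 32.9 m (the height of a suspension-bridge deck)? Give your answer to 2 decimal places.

19.94 knots

First find α: α = ln(V₂/V₁)/ln(z₂/z₁) = ln(12.6/9.64)/ln(6.13/2.3) = 0.26778/0.98029 = 0.2732
Extrapolate from 6.13 m to 32.9 m: V₃ = 12.6 × (32.9/6.13)^0.2732 = 12.6 × 1.5825 = 19.9391 knots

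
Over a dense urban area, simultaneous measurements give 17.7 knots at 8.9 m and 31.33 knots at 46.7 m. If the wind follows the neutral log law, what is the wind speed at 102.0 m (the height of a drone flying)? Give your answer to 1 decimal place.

37.8 knots

Log law: V ∝ ln(z/z₀). From the pair, with r = V₁/V₂ = 0.56495,
ln z₀ = (ln z₁ − r·ln z₂)/(1 − r) = (2.1861 − 0.56495×3.8437)/0.43505 = 0.0334 → z₀ = 1.034 m
V₃ = V₁ · ln(z₃/z₀)/ln(z₁/z₀) = 17.7 × 4.5916/2.1527 = 37.7535 knots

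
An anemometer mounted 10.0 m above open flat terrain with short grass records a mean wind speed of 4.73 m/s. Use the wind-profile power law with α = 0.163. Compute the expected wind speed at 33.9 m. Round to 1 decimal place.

Power-law profile: V₂ = V₁ · (z₂/z₁)^α
V₂ = 4.73 × (33.9/10.0)^0.163 = 4.73 × (3.3900)^0.163
    = 4.73 × 1.2202 = 5.7714 m/s

5.8 m/s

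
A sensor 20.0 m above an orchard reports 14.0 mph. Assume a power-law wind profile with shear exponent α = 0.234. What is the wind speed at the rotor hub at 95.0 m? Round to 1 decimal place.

20.2 mph

Power-law profile: V₂ = V₁ · (z₂/z₁)^α
V₂ = 14.0 × (95.0/20.0)^0.234 = 14.0 × (4.7500)^0.234
    = 14.0 × 1.4399 = 20.1592 mph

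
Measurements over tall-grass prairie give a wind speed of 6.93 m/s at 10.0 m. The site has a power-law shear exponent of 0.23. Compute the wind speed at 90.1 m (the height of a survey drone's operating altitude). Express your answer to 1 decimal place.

11.5 m/s

Power-law profile: V₂ = V₁ · (z₂/z₁)^α
V₂ = 6.93 × (90.1/10.0)^0.23 = 6.93 × (9.0100)^0.23
    = 6.93 × 1.6580 = 11.4900 m/s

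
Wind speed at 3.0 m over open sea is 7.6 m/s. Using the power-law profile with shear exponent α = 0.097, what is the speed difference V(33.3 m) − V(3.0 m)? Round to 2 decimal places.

Power law: V₂ = V₁ · (z₂/z₁)^α = 7.6 × (11.1000)^0.097 = 9.5986 m/s
ΔV = 9.5986 − 7.6 = 1.9986 m/s

2.00 m/s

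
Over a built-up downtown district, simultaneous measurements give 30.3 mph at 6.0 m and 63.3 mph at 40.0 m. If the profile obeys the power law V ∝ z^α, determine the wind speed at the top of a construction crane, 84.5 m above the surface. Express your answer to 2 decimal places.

First find α: α = ln(V₂/V₁)/ln(z₂/z₁) = ln(63.3/30.3)/ln(40.0/6.0) = 0.73674/1.89712 = 0.3883
Extrapolate from 40.0 m to 84.5 m: V₃ = 63.3 × (84.5/40.0)^0.3883 = 63.3 × 1.3370 = 84.6325 mph

84.63 mph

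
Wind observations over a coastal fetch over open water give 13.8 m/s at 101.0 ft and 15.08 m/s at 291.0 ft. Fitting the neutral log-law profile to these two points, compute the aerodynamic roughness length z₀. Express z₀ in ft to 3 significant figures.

z₀ ≈ 0.00112 ft

Log law: V(z) ∝ ln(z/z₀). With r = V₁/V₂ = 13.8/15.08 = 0.91512,
r · ln(z₂/z₀) = ln(z₁/z₀) ⇒ ln z₀ = (ln z₁ − r·ln z₂)/(1 − r)
ln z₀ = (4.61512 − 0.91512×5.67332) / 0.08488 = -6.7936
z₀ = exp(-6.7936) = 0.001121 ft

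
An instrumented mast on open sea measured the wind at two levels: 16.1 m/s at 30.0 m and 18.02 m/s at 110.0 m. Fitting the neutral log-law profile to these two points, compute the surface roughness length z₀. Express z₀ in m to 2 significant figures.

Log law: V(z) ∝ ln(z/z₀). With r = V₁/V₂ = 16.1/18.02 = 0.89345,
r · ln(z₂/z₀) = ln(z₁/z₀) ⇒ ln z₀ = (ln z₁ − r·ln z₂)/(1 − r)
ln z₀ = (3.40120 − 0.89345×4.70048) / 0.10655 = -7.4938
z₀ = exp(-7.4938) = 0.0005565 m

z₀ ≈ 0.00056 m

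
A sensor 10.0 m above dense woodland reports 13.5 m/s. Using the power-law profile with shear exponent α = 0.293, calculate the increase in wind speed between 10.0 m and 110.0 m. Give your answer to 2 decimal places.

Power law: V₂ = V₁ · (z₂/z₁)^α = 13.5 × (11.0000)^0.293 = 27.2560 m/s
ΔV = 27.2560 − 13.5 = 13.7560 m/s

13.76 m/s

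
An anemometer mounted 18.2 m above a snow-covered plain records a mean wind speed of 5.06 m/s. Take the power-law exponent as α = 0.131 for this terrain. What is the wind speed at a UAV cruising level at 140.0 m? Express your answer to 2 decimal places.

Power-law profile: V₂ = V₁ · (z₂/z₁)^α
V₂ = 5.06 × (140.0/18.2)^0.131 = 5.06 × (7.6923)^0.131
    = 5.06 × 1.3064 = 6.6103 m/s

6.61 m/s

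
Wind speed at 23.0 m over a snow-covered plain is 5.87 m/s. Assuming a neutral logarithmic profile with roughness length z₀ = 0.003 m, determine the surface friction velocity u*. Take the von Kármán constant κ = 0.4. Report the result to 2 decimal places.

Log law: V(z) = (u*/κ) · ln(z/z₀) ⇒ u* = κ · V / ln(z/z₀)
u* = 0.4 × 5.87 / ln(23.0/0.003) = 0.4 × 5.87 / 8.9446
   = 2.3480 / 8.9446 = 0.2625 m/s

u* ≈ 0.26 m/s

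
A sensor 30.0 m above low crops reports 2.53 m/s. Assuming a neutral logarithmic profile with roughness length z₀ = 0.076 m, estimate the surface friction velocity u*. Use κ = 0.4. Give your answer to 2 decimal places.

Log law: V(z) = (u*/κ) · ln(z/z₀) ⇒ u* = κ · V / ln(z/z₀)
u* = 0.4 × 2.53 / ln(30.0/0.076) = 0.4 × 2.53 / 5.9782
   = 1.0120 / 5.9782 = 0.1693 m/s

u* ≈ 0.17 m/s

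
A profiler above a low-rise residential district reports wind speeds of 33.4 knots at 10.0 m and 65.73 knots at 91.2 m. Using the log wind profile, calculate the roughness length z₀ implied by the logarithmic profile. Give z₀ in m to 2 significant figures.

Log law: V(z) ∝ ln(z/z₀). With r = V₁/V₂ = 33.4/65.73 = 0.50814,
r · ln(z₂/z₀) = ln(z₁/z₀) ⇒ ln z₀ = (ln z₁ − r·ln z₂)/(1 − r)
ln z₀ = (2.30259 − 0.50814×4.51305) / 0.49186 = 0.0190
z₀ = exp(0.0190) = 1.019 m

z₀ ≈ 1.0 m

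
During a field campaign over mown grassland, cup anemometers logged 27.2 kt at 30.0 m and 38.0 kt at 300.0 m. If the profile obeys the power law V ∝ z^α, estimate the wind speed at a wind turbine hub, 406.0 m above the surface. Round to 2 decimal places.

First find α: α = ln(V₂/V₁)/ln(z₂/z₁) = ln(38.0/27.2)/ln(300.0/30.0) = 0.33437/2.30259 = 0.1452
Extrapolate from 300.0 m to 406.0 m: V₃ = 38.0 × (406.0/300.0)^0.1452 = 38.0 × 1.0449 = 39.7069 kt

39.71 kt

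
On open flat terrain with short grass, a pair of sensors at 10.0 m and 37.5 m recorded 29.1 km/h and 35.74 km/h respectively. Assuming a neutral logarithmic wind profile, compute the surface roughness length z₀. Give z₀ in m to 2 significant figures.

Log law: V(z) ∝ ln(z/z₀). With r = V₁/V₂ = 29.1/35.74 = 0.81421,
r · ln(z₂/z₀) = ln(z₁/z₀) ⇒ ln z₀ = (ln z₁ − r·ln z₂)/(1 − r)
ln z₀ = (2.30259 − 0.81421×3.62434) / 0.18579 = -3.4900
z₀ = exp(-3.4900) = 0.03050 m

z₀ ≈ 0.030 m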